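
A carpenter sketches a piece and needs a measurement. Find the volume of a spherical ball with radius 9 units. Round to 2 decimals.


Shape: sphere
Radius r = 9 units
Formula: V = (4/3) * pi * r^3
r^3 = 729
(4/3) * 729 = 972
V = 972 * pi
V = 3053.63
3053.63 units^3


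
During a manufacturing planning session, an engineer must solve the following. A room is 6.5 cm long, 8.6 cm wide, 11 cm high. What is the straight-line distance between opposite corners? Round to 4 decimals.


Shape: rectangular box (space diagonal)
l = 6.5 cm, w = 8.6 cm, h = 11 cm
Visualize: the diagonal of the base, then a right triangle with that diagonal and the height.
Formula: d = sqrt(l^2 + w^2 + h^2)
l^2 + w^2 + h^2 = 42.25 + 73.96 + 121 = 237.21
d = sqrt(237.21)
d = 15.4016
15.4016 cm


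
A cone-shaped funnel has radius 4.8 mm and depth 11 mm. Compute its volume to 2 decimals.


Shape: cone
Radius r = 4.8 mm, Height h = 11 mm
Formula: V = (1/3) * pi * r^2 * h
r^2 = 23.04
pi * r^2 * h = pi * 23.04 * 11 = 253.44 * pi
V = 253.44 * pi / 3
V = 265.4
265.4 mm^3


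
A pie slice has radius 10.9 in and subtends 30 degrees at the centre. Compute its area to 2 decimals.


Shape: circular sector
Radius r = 10.9 in, Angle = 30 degrees
Formula: A = (angle/360) * pi * r^2
r^2 = 118.81
Fraction of circle = 30/360
A = (30/360) * pi * 118.81
A = 9.900833 * pi
A = 31.1
31.1 in^2


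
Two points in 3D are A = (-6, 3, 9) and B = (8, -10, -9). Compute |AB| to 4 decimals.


3D distance between two points
P1 = (-6, 3, 9), P2 = (8, -10, -9)
Formula: d = sqrt((x2-x1)^2 + (y2-y1)^2 + (z2-z1)^2)
dx = 8 - -6 = 14
dy = -10 - 3 = -13
dz = -9 - 9 = -18
dx^2 + dy^2 + dz^2 = 196 + 169 + 324 = 689
d = sqrt(689)
d = 26.2488
26.2488 units


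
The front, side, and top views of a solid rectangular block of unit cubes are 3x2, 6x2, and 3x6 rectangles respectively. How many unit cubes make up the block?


Orthographic views of a solid rectangular block:
Front view 3 x 2 -> length = 3, height = 2
Side view 6 x 2 -> width = 6, height = 2 (consistent)
Top view 3 x 6 -> confirms length = 3, width = 6
The block is 3 x 6 x 2.
Total unit cubes = 3 * 6 * 2 = 36
36 unit cubes


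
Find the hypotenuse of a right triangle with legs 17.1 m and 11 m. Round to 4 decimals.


Shape: right triangle
Legs a = 17.1 m, b = 11 m
Formula: c = sqrt(a^2 + b^2)
a^2 = 292.41, b^2 = 121
a^2 + b^2 = 413.41
c = sqrt(413.41)
c = 20.3325
20.3325 m


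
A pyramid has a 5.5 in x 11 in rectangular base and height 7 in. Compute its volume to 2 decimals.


Shape: rectangular pyramid
Base: 5.5 in x 11 in, Height h = 7 in
Formula: V = (1/3) * base_area * h
base_area = 5.5 * 11 = 60.5
base_area * h = 60.5 * 7 = 423.5
V = 423.5 / 3
V = 141.17
141.17 in^3


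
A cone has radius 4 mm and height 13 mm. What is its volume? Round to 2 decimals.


Shape: cone
Radius r = 4 mm, Height h = 13 mm
Formula: V = (1/3) * pi * r^2 * h
r^2 = 16
pi * r^2 * h = pi * 16 * 13 = 208 * pi
V = 208 * pi / 3
V = 217.82
217.82 mm^3


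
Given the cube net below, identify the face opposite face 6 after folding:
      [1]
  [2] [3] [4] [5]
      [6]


Net: cross layout. Take square 3 as the base (bottom).
Fold the four squares in the horizontal row up around 3: 2 -> left, 4 -> right, 5 wraps to the top.
Fold 1 and 6 up from 3: 1 -> back, 6 -> front.
Opposite pairs are therefore: (1, 6), (2, 4), (3, 5).
Face 6 is opposite face 1.
face 1


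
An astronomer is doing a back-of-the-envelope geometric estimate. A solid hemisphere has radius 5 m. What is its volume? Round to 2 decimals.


Shape: hemisphere (half of a sphere)
Radius r = 5 m
Formula: V = (1/2) * (4/3) * pi * r^3 = (2/3) * pi * r^3
r^3 = 125
(2/3) * 125 = 83.333333
V = 83.333333 * pi
V = 261.8
261.8 m^3


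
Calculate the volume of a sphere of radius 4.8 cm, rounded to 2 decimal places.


Shape: sphere
Radius r = 4.8 cm
Formula: V = (4/3) * pi * r^3
r^3 = 110.592
(4/3) * 110.592 = 147.456
V = 147.456 * pi
V = 463.25
463.25 cm^3


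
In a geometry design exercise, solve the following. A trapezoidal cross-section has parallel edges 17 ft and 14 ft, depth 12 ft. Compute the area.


Shape: trapezoid
Parallel sides a = 17 ft, b = 14 ft; Height h = 12 ft
Formula: A = (a + b) * h / 2
a + b = 17 + 14 = 31
A = 31 * 12 / 2
A = 372 / 2
A = 186
186 ft^2


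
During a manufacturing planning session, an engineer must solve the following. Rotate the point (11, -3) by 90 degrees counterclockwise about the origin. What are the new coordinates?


Transformation: rotation about the origin
Original point: (11, -3)
Rule for 90 deg counterclockwise: (x, y) -> (-y, x)
Apply: (11, -3) -> (3, 11)
(3, 11)


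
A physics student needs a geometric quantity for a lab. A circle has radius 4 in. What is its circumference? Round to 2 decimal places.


Shape: circle
Radius r = 4 in
Formula: C = 2 * pi * r
C = 2 * pi * 4
C = 8 * pi
C = 25.13
25.13 in


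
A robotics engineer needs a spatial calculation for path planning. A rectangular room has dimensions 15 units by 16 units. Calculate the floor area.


Shape: rectangle
Length l = 15 units, Width w = 16 units
Formula: A = l * w
A = 15 * 16
A = 240
240 units^2


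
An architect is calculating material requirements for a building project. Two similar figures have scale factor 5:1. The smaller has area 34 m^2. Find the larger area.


Linear scale factor k = 5
Original area = 34 m^2
Rule: under a linear scaling by k, areas scale by k^2.
k^2 = 5^2 = 25
New area = 34 * 25
New area = 850
850 m^2


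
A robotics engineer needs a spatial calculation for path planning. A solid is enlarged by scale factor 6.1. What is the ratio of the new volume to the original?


Linear scale factor k = 6.1
Rule: under a linear scaling by k, volumes scale by k^3.
k^3 = 6.1 * 6.1 * 6.1
k^3 = 37.21 * 6.1
k^3 = 226.981
Volume scales by a factor of 226.981.
226.981 (dimensionless)


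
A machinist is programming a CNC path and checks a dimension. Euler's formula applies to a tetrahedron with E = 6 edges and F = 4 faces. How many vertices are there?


Polyhedron: tetrahedron
Euler's formula for convex polyhedra: V - E + F = 2
Given: E = 6 edges and F = 4 faces
Solve for V:
V = 2 + E - F = 2 + 6 - 4 = 4
4 vertices


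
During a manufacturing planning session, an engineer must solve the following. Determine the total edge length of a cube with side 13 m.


Shape: cube
Side s = 13 m
A cube has 12 edges, all equal.
Formula: total edge length = 12 * s
Total = 12 * 13
Total = 156
156 m


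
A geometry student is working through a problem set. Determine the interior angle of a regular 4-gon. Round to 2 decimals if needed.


Shape: regular square (4 sides)
Formula: interior angle = (n - 2) * 180 / n
(n - 2) = 2
(n - 2) * 180 = 360
angle = 360 / 4
angle = 90
90 degrees


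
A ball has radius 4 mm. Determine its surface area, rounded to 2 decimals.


Shape: sphere
Radius r = 4 mm
Formula: SA = 4 * pi * r^2
r^2 = 16
SA = 4 * pi * 16
SA = 64 * pi
SA = 201.06
201.06 mm^2


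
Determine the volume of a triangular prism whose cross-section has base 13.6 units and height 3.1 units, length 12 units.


Shape: triangular prism
Triangle base = 13.6 units, triangle height = 3.1 units, prism length L = 12 units
Formula: V = (1/2 * b * h_tri) * L
Cross-section area = 0.5 * 13.6 * 3.1 = 21.08
V = 21.08 * 12
V = 252.96
252.96 units^3


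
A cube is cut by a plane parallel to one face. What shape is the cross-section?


Solid: cube
Cutting plane: parallel to one face
Visualize the intersection of the plane with the solid's surface.
The boundary of the cut region is a square.
square


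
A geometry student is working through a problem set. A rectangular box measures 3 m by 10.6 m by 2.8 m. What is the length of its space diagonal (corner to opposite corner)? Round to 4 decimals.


Shape: rectangular box (space diagonal)
l = 3 m, w = 10.6 m, h = 2.8 m
Visualize: the diagonal of the base, then a right triangle with that diagonal and the height.
Formula: d = sqrt(l^2 + w^2 + h^2)
l^2 + w^2 + h^2 = 9 + 112.36 + 7.84 = 129.2
d = sqrt(129.2)
d = 11.3666
11.3666 m


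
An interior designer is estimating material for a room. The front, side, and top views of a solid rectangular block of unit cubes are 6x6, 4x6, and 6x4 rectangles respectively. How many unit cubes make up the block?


Orthographic views of a solid rectangular block:
Front view 6 x 6 -> length = 6, height = 6
Side view 4 x 6 -> width = 4, height = 6 (consistent)
Top view 6 x 4 -> confirms length = 6, width = 4
The block is 6 x 4 x 6.
Total unit cubes = 6 * 4 * 6 = 144
144 unit cubes


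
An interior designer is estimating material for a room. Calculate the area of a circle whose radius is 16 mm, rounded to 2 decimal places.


Shape: circle
Radius r = 16 mm
Formula: A = pi * r^2
r^2 = 16^2 = 256
A = pi * 256
A = 804.25
804.25 mm^2


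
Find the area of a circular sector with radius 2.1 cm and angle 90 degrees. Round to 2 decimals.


Shape: circular sector
Radius r = 2.1 cm, Angle = 90 degrees
Formula: A = (angle/360) * pi * r^2
r^2 = 4.41
Fraction of circle = 90/360
A = (90/360) * pi * 4.41
A = 1.1025 * pi
A = 3.46
3.46 cm^2


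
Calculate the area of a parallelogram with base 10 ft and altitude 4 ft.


Shape: parallelogram
Base b = 10 ft, Height h = 4 ft
Formula: A = b * h
A = 10 * 4
A = 40
40 ft^2


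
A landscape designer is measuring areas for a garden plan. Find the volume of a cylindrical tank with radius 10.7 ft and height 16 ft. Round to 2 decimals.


Shape: cylinder
Radius r = 10.7 ft, Height h = 16 ft
Formula: V = pi * r^2 * h
r^2 = 114.49
V = pi * 114.49 * 16
V = 1831.84 * pi
V = 5754.9
5754.9 ft^3


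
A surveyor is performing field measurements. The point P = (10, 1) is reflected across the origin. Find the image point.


Transformation: reflection
Original point: (10, 1)
Rule for reflection through the origin: (x, y) -> (-x, -y)
Apply: (10, 1) -> (-10, -1)
(-10, -1)


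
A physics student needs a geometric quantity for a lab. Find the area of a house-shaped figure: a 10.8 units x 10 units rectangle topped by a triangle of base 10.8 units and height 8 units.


Composite shape: rectangle + triangle
Rectangle area = 10.8 * 10 = 108
Triangle area = 0.5 * 10.8 * 8 = 43.2
Total = 108 + 43.2
Total = 151.2
151.2 units^2


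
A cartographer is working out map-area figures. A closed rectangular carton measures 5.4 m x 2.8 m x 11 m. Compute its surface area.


Shape: rectangular prism
l = 5.4 m, w = 2.8 m, h = 11 m
Formula: SA = 2(lw + lh + wh)
lw = 15.12, lh = 59.4, wh = 30.8
lw + lh + wh = 105.32
SA = 2 * 105.32
SA = 210.64
210.64 m^2


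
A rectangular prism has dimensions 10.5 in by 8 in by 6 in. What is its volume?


Shape: rectangular prism
l = 10.5 in, w = 8 in, h = 6 in
Formula: V = l * w * h
V = 10.5 * 8 * 6
V = 84 * 6
V = 504
504 in^3


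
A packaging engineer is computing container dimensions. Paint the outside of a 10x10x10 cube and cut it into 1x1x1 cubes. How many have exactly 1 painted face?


Large cube: 10 x 10 x 10, cut into unit cubes.
n = 10, so n - 2 = 8
Cubes with 1 painted face lie in the interior of each face.
A cube has 6 faces; each contributes (n - 2)^2 = 64 such cubes.
Count = 6 * 64 = 384
384 unit cubes


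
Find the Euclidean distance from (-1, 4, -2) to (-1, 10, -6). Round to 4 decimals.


3D distance between two points
P1 = (-1, 4, -2), P2 = (-1, 10, -6)
Formula: d = sqrt((x2-x1)^2 + (y2-y1)^2 + (z2-z1)^2)
dx = -1 - -1 = 0
dy = 10 - 4 = 6
dz = -6 - -2 = -4
dx^2 + dy^2 + dz^2 = 0 + 36 + 16 = 52
d = sqrt(52)
d = 7.2111
7.2111 units


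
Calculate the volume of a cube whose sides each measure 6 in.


Shape: cube
Side s = 6 in
Formula: V = s^3
V = 6 * 6 * 6
V = 36 * 6
V = 216
216 in^3


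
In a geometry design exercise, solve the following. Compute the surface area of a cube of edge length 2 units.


Shape: cube
Side s = 2 units
A cube has 6 square faces.
Formula: SA = 6 * s^2
s^2 = 4
SA = 6 * 4
SA = 24
24 units^2


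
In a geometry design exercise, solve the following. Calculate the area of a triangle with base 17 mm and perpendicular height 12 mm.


Shape: triangle
Base b = 17 mm, Height h = 12 mm
Formula: A = (1/2) * b * h
A = 0.5 * 17 * 12
A = 0.5 * 204
A = 102
102 mm^2


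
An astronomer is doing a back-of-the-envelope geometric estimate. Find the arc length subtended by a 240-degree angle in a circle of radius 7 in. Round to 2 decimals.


Shape: circular arc
Radius r = 7 in, Angle = 240 degrees
Formula: L = (angle/360) * 2 * pi * r
2 * pi * r = 14 * pi
L = (240/360) * 14 * pi
L = 9.333333 * pi
L = 29.32
29.32 in


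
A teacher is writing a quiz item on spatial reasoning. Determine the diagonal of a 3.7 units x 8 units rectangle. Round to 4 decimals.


Shape: rectangle (diagonal via Pythagoras)
Sides: 3.7 units and 8 units
Formula: d = sqrt(l^2 + w^2)
l^2 = 13.69, w^2 = 64
l^2 + w^2 = 77.69
d = sqrt(77.69)
d = 8.8142
8.8142 units


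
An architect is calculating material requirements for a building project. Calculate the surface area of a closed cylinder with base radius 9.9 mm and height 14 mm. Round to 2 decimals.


Shape: closed cylinder
Radius r = 9.9 mm, Height h = 14 mm
Formula: SA = 2*pi*r^2 + 2*pi*r*h = 2*pi*r*(r + h)
r + h = 23.9
2 * r * (r + h) = 2 * 9.9 * 23.9 = 473.22
SA = 473.22 * pi
SA = 1486.66
1486.66 mm^2


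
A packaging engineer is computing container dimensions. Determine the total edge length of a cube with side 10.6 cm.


Shape: cube
Side s = 10.6 cm
A cube has 12 edges, all equal.
Formula: total edge length = 12 * s
Total = 12 * 10.6
Total = 127.2
127.2 cm


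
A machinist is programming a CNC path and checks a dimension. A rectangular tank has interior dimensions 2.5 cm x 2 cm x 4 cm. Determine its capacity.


Shape: rectangular prism
l = 2.5 cm, w = 2 cm, h = 4 cm
Formula: V = l * w * h
V = 2.5 * 2 * 4
V = 5 * 4
V = 20
20 cm^3


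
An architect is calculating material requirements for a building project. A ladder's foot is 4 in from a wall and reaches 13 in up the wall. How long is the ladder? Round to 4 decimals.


Shape: right triangle
Legs a = 4 in, b = 13 in
Formula: c = sqrt(a^2 + b^2)
a^2 = 16, b^2 = 169
a^2 + b^2 = 185
c = sqrt(185)
c = 13.6015
13.6015 in


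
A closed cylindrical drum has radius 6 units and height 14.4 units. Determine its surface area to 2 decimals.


Shape: closed cylinder
Radius r = 6 units, Height h = 14.4 units
Formula: SA = 2*pi*r^2 + 2*pi*r*h = 2*pi*r*(r + h)
r + h = 20.4
2 * r * (r + h) = 2 * 6 * 20.4 = 244.8
SA = 244.8 * pi
SA = 769.06
769.06 units^2


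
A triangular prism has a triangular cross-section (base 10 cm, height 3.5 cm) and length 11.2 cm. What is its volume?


Shape: triangular prism
Triangle base = 10 cm, triangle height = 3.5 cm, prism length L = 11.2 cm
Formula: V = (1/2 * b * h_tri) * L
Cross-section area = 0.5 * 10 * 3.5 = 17.5
V = 17.5 * 11.2
V = 196
196 cm^3


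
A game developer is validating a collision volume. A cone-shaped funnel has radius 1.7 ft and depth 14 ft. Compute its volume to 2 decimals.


Shape: cone
Radius r = 1.7 ft, Height h = 14 ft
Formula: V = (1/3) * pi * r^2 * h
r^2 = 2.89
pi * r^2 * h = pi * 2.89 * 14 = 40.46 * pi
V = 40.46 * pi / 3
V = 42.37
42.37 ft^3


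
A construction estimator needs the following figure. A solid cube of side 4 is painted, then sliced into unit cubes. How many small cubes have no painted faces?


Large cube: 4 x 4 x 4, cut into unit cubes.
n = 4, so n - 2 = 2
Unpainted cubes form the interior (n - 2)^3 block.
(n - 2)^3 = 2^3 = 8
8 unit cubes


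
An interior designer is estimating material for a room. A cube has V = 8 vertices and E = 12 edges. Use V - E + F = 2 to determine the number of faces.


Polyhedron: cube
Euler's formula for convex polyhedra: V - E + F = 2
Given: V = 8 vertices and E = 12 edges
Solve for F:
F = 2 + E - V = 2 + 12 - 8 = 6
6 faces


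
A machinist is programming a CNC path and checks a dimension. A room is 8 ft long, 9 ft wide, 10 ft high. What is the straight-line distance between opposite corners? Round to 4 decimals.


Shape: rectangular box (space diagonal)
l = 8 ft, w = 9 ft, h = 10 ft
Visualize: the diagonal of the base, then a right triangle with that diagonal and the height.
Formula: d = sqrt(l^2 + w^2 + h^2)
l^2 + w^2 + h^2 = 64 + 81 + 100 = 245
d = sqrt(245)
d = 15.6525
15.6525 ft


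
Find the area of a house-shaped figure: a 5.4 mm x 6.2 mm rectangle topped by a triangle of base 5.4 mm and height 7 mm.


Composite shape: rectangle + triangle
Rectangle area = 5.4 * 6.2 = 33.48
Triangle area = 0.5 * 5.4 * 7 = 18.9
Total = 33.48 + 18.9
Total = 52.38
52.38 mm^2


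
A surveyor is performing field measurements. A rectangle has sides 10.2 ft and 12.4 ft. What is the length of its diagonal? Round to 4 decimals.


Shape: rectangle (diagonal via Pythagoras)
Sides: 10.2 ft and 12.4 ft
Formula: d = sqrt(l^2 + w^2)
l^2 = 104.04, w^2 = 153.76
l^2 + w^2 = 257.8
d = sqrt(257.8)
d = 16.0562
16.0562 ft


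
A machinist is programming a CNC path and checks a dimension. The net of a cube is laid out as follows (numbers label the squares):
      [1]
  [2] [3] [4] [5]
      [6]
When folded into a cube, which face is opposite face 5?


Net: cross layout. Take square 3 as the base (bottom).
Fold the four squares in the horizontal row up around 3: 2 -> left, 4 -> right, 5 wraps to the top.
Fold 1 and 6 up from 3: 1 -> back, 6 -> front.
Opposite pairs are therefore: (1, 6), (2, 4), (3, 5).
Face 5 is opposite face 3.
face 3


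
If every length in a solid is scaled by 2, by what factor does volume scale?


Linear scale factor k = 2
Rule: under a linear scaling by k, volumes scale by k^3.
k^3 = 2 * 2 * 2
k^3 = 4 * 2
k^3 = 8
Volume scales by a factor of 8.
8 (dimensionless)


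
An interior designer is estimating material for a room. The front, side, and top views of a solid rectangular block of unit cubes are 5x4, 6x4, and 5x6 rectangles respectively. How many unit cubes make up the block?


Orthographic views of a solid rectangular block:
Front view 5 x 4 -> length = 5, height = 4
Side view 6 x 4 -> width = 6, height = 4 (consistent)
Top view 5 x 6 -> confirms length = 5, width = 6
The block is 5 x 6 x 4.
Total unit cubes = 5 * 6 * 4 = 120
120 unit cubes


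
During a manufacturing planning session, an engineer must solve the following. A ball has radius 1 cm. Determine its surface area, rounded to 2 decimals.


Shape: sphere
Radius r = 1 cm
Formula: SA = 4 * pi * r^2
r^2 = 1
SA = 4 * pi * 1
SA = 4 * pi
SA = 12.57
12.57 cm^2


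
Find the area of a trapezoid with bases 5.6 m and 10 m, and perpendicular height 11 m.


Shape: trapezoid
Parallel sides a = 5.6 m, b = 10 m; Height h = 11 m
Formula: A = (a + b) * h / 2
a + b = 5.6 + 10 = 15.6
A = 15.6 * 11 / 2
A = 171.6 / 2
A = 85.8
85.8 m^2


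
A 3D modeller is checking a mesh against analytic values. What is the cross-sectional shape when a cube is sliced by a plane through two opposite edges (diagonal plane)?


Solid: cube
Cutting plane: through two opposite edges (diagonal plane)
Visualize the intersection of the plane with the solid's surface.
The boundary of the cut region is a rectangle.
rectangle


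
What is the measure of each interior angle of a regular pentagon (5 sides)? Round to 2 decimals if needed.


Shape: regular pentagon (5 sides)
Formula: interior angle = (n - 2) * 180 / n
(n - 2) = 3
(n - 2) * 180 = 540
angle = 540 / 5
angle = 108
108 degrees


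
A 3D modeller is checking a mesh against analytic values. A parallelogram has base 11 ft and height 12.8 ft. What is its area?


Shape: parallelogram
Base b = 11 ft, Height h = 12.8 ft
Formula: A = b * h
A = 11 * 12.8
A = 140.8
140.8 ft^2


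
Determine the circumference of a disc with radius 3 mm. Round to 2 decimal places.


Shape: circle
Radius r = 3 mm
Formula: C = 2 * pi * r
C = 2 * pi * 3
C = 6 * pi
C = 18.85
18.85 mm


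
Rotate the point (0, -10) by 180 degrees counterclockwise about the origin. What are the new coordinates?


Transformation: rotation about the origin
Original point: (0, -10)
Rule for 180 deg: (x, y) -> (-x, -y)
Apply: (0, -10) -> (0, 10)
(0, 10)


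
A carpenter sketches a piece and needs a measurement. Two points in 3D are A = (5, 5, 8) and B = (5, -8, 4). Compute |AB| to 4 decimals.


3D distance between two points
P1 = (5, 5, 8), P2 = (5, -8, 4)
Formula: d = sqrt((x2-x1)^2 + (y2-y1)^2 + (z2-z1)^2)
dx = 5 - 5 = 0
dy = -8 - 5 = -13
dz = 4 - 8 = -4
dx^2 + dy^2 + dz^2 = 0 + 169 + 16 = 185
d = sqrt(185)
d = 13.6015
13.6015 units


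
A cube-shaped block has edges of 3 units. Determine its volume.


Shape: cube
Side s = 3 units
Formula: V = s^3
V = 3 * 3 * 3
V = 9 * 3
V = 27
27 units^3


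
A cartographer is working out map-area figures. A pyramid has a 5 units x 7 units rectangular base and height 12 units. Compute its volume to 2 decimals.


Shape: rectangular pyramid
Base: 5 units x 7 units, Height h = 12 units
Formula: V = (1/3) * base_area * h
base_area = 5 * 7 = 35
base_area * h = 35 * 12 = 420
V = 420 / 3
V = 140
140 units^3


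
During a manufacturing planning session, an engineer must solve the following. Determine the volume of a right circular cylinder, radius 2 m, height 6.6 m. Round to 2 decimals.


Shape: cylinder
Radius r = 2 m, Height h = 6.6 m
Formula: V = pi * r^2 * h
r^2 = 4
V = pi * 4 * 6.6
V = 26.4 * pi
V = 82.94
82.94 m^3


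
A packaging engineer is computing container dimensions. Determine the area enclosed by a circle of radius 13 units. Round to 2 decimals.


Shape: circle
Radius r = 13 units
Formula: A = pi * r^2
r^2 = 13^2 = 169
A = pi * 169
A = 530.93
530.93 units^2


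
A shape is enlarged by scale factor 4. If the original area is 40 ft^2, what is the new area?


Linear scale factor k = 4
Original area = 40 ft^2
Rule: under a linear scaling by k, areas scale by k^2.
k^2 = 4^2 = 16
New area = 40 * 16
New area = 640
640 ft^2


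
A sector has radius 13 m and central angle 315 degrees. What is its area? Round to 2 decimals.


Shape: circular sector
Radius r = 13 m, Angle = 315 degrees
Formula: A = (angle/360) * pi * r^2
r^2 = 169
Fraction of circle = 315/360
A = (315/360) * pi * 169
A = 147.875 * pi
A = 464.56
464.56 m^2


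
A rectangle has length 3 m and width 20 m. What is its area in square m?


Shape: rectangle
Length l = 3 m, Width w = 20 m
Formula: A = l * w
A = 3 * 20
A = 60
60 m^2


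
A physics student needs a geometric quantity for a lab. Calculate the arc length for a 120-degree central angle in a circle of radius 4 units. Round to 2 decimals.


Shape: circular arc
Radius r = 4 units, Angle = 120 degrees
Formula: L = (angle/360) * 2 * pi * r
2 * pi * r = 8 * pi
L = (120/360) * 8 * pi
L = 2.666667 * pi
L = 8.38
8.38 units


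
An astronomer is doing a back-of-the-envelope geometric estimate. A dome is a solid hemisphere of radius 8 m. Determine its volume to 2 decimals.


Shape: hemisphere (half of a sphere)
Radius r = 8 m
Formula: V = (1/2) * (4/3) * pi * r^3 = (2/3) * pi * r^3
r^3 = 512
(2/3) * 512 = 341.333333
V = 341.333333 * pi
V = 1072.33
1072.33 m^3


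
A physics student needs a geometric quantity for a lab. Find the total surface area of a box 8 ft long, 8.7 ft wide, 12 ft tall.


Shape: rectangular prism
l = 8 ft, w = 8.7 ft, h = 12 ft
Formula: SA = 2(lw + lh + wh)
lw = 69.6, lh = 96, wh = 104.4
lw + lh + wh = 270
SA = 2 * 270
SA = 540
540 ft^2


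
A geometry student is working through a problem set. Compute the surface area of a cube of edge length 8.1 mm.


Shape: cube
Side s = 8.1 mm
A cube has 6 square faces.
Formula: SA = 6 * s^2
s^2 = 65.61
SA = 6 * 65.61
SA = 393.66
393.66 mm^2


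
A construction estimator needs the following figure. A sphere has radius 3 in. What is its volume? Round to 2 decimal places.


Shape: sphere
Radius r = 3 in
Formula: V = (4/3) * pi * r^3
r^3 = 27
(4/3) * 27 = 36
V = 36 * pi
V = 113.1
113.1 in^3


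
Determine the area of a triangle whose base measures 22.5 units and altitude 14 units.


Shape: triangle
Base b = 22.5 units, Height h = 14 units
Formula: A = (1/2) * b * h
A = 0.5 * 22.5 * 14
A = 0.5 * 315
A = 157.5
157.5 units^2


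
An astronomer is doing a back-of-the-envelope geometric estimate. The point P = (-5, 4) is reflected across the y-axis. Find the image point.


Transformation: reflection
Original point: (-5, 4)
Rule for reflection over the y-axis: (x, y) -> (-x, y)
Apply: (-5, 4) -> (5, 4)
(5, 4)


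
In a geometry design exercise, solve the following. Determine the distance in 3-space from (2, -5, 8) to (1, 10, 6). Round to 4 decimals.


3D distance between two points
P1 = (2, -5, 8), P2 = (1, 10, 6)
Formula: d = sqrt((x2-x1)^2 + (y2-y1)^2 + (z2-z1)^2)
dx = 1 - 2 = -1
dy = 10 - -5 = 15
dz = 6 - 8 = -2
dx^2 + dy^2 + dz^2 = 1 + 225 + 4 = 230
d = sqrt(230)
d = 15.1658
15.1658 units


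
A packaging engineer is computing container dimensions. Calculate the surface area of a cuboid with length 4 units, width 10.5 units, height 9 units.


Shape: rectangular prism
l = 4 units, w = 10.5 units, h = 9 units
Formula: SA = 2(lw + lh + wh)
lw = 42, lh = 36, wh = 94.5
lw + lh + wh = 172.5
SA = 2 * 172.5
SA = 345
345 units^2


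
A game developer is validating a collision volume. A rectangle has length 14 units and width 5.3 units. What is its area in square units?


Shape: rectangle
Length l = 14 units, Width w = 5.3 units
Formula: A = l * w
A = 14 * 5.3
A = 74.2
74.2 units^2


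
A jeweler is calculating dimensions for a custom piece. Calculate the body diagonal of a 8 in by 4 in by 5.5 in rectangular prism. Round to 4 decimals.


Shape: rectangular box (space diagonal)
l = 8 in, w = 4 in, h = 5.5 in
Visualize: the diagonal of the base, then a right triangle with that diagonal and the height.
Formula: d = sqrt(l^2 + w^2 + h^2)
l^2 + w^2 + h^2 = 64 + 16 + 30.25 = 110.25
d = sqrt(110.25)
d = 10.5
10.5 in


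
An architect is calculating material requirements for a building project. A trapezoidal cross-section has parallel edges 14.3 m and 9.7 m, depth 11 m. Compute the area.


Shape: trapezoid
Parallel sides a = 14.3 m, b = 9.7 m; Height h = 11 m
Formula: A = (a + b) * h / 2
a + b = 14.3 + 9.7 = 24
A = 24 * 11 / 2
A = 264 / 2
A = 132
132 m^2


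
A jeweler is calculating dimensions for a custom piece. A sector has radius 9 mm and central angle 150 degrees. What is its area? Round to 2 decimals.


Shape: circular sector
Radius r = 9 mm, Angle = 150 degrees
Formula: A = (angle/360) * pi * r^2
r^2 = 81
Fraction of circle = 150/360
A = (150/360) * pi * 81
A = 33.75 * pi
A = 106.03
106.03 mm^2


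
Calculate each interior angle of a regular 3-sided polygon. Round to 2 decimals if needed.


Shape: regular triangle (3 sides)
Formula: interior angle = (n - 2) * 180 / n
(n - 2) = 1
(n - 2) * 180 = 180
angle = 180 / 3
angle = 60
60 degrees


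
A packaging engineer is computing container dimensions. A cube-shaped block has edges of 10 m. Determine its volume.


Shape: cube
Side s = 10 m
Formula: V = s^3
V = 10 * 10 * 10
V = 100 * 10
V = 1000
1000 m^3


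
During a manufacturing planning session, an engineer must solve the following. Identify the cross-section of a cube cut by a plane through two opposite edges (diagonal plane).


Solid: cube
Cutting plane: through two opposite edges (diagonal plane)
Visualize the intersection of the plane with the solid's surface.
The boundary of the cut region is a rectangle.
rectangle


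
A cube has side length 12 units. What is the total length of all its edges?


Shape: cube
Side s = 12 units
A cube has 12 edges, all equal.
Formula: total edge length = 12 * s
Total = 12 * 12
Total = 144
144 units


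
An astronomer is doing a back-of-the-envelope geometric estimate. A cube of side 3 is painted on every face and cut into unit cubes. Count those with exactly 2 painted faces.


Large cube: 3 x 3 x 3, cut into unit cubes.
n = 3, so n - 2 = 1
Cubes with 2 painted faces lie along the edges, excluding corners.
A cube has 12 edges; each contributes (n - 2) = 1 such cubes.
Count = 12 * 1 = 12
12 unit cubes


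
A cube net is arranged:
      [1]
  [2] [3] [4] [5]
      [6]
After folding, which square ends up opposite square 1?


Net: cross layout. Take square 3 as the base (bottom).
Fold the four squares in the horizontal row up around 3: 2 -> left, 4 -> right, 5 wraps to the top.
Fold 1 and 6 up from 3: 1 -> back, 6 -> front.
Opposite pairs are therefore: (1, 6), (2, 4), (3, 5).
Face 1 is opposite face 6.
face 6


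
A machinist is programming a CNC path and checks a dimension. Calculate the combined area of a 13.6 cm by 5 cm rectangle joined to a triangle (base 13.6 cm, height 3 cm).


Composite shape: rectangle + triangle
Rectangle area = 13.6 * 5 = 68
Triangle area = 0.5 * 13.6 * 3 = 20.4
Total = 68 + 20.4
Total = 88.4
88.4 cm^2


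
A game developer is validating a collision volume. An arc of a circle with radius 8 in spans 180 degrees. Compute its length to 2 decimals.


Shape: circular arc
Radius r = 8 in, Angle = 180 degrees
Formula: L = (angle/360) * 2 * pi * r
2 * pi * r = 16 * pi
L = (180/360) * 16 * pi
L = 8 * pi
L = 25.13
25.13 in


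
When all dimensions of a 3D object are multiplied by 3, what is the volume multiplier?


Linear scale factor k = 3
Rule: under a linear scaling by k, volumes scale by k^3.
k^3 = 3 * 3 * 3
k^3 = 9 * 3
k^3 = 27
Volume scales by a factor of 27.
27 (dimensionless)


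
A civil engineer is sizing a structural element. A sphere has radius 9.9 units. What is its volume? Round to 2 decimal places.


Shape: sphere
Radius r = 9.9 units
Formula: V = (4/3) * pi * r^3
r^3 = 970.299
(4/3) * 970.299 = 1293.732
V = 1293.732 * pi
V = 4064.38
4064.38 units^3


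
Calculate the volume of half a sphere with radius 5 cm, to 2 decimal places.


Shape: hemisphere (half of a sphere)
Radius r = 5 cm
Formula: V = (1/2) * (4/3) * pi * r^3 = (2/3) * pi * r^3
r^3 = 125
(2/3) * 125 = 83.333333
V = 83.333333 * pi
V = 261.8
261.8 cm^3


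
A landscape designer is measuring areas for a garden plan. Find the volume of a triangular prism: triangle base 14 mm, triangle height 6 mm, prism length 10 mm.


Shape: triangular prism
Triangle base = 14 mm, triangle height = 6 mm, prism length L = 10 mm
Formula: V = (1/2 * b * h_tri) * L
Cross-section area = 0.5 * 14 * 6 = 42
V = 42 * 10
V = 420
420 mm^3


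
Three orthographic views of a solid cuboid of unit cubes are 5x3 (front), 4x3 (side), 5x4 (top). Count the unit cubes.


Orthographic views of a solid rectangular block:
Front view 5 x 3 -> length = 5, height = 3
Side view 4 x 3 -> width = 4, height = 3 (consistent)
Top view 5 x 4 -> confirms length = 5, width = 4
The block is 5 x 4 x 3.
Total unit cubes = 5 * 4 * 3 = 60
60 unit cubes


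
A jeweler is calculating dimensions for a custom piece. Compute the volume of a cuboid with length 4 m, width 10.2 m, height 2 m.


Shape: rectangular prism
l = 4 m, w = 10.2 m, h = 2 m
Formula: V = l * w * h
V = 4 * 10.2 * 2
V = 40.8 * 2
V = 81.6
81.6 m^3


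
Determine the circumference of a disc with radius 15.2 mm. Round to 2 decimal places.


Shape: circle
Radius r = 15.2 mm
Formula: C = 2 * pi * r
C = 2 * pi * 15.2
C = 30.4 * pi
C = 95.5
95.5 mm


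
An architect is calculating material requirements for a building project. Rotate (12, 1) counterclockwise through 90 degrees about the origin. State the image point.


Transformation: rotation about the origin
Original point: (12, 1)
Rule for 90 deg counterclockwise: (x, y) -> (-y, x)
Apply: (12, 1) -> (-1, 12)
(-1, 12)


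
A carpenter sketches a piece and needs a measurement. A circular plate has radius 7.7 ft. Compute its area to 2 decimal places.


Shape: circle
Radius r = 7.7 ft
Formula: A = pi * r^2
r^2 = 7.7^2 = 59.29
A = pi * 59.29
A = 186.27
186.27 ft^2


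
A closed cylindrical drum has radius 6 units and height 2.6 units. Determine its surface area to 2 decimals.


Shape: closed cylinder
Radius r = 6 units, Height h = 2.6 units
Formula: SA = 2*pi*r^2 + 2*pi*r*h = 2*pi*r*(r + h)
r + h = 8.6
2 * r * (r + h) = 2 * 6 * 8.6 = 103.2
SA = 103.2 * pi
SA = 324.21
324.21 units^2


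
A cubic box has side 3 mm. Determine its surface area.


Shape: cube
Side s = 3 mm
A cube has 6 square faces.
Formula: SA = 6 * s^2
s^2 = 9
SA = 6 * 9
SA = 54
54 mm^2


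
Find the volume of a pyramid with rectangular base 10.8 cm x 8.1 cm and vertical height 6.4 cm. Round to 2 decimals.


Shape: rectangular pyramid
Base: 10.8 cm x 8.1 cm, Height h = 6.4 cm
Formula: V = (1/3) * base_area * h
base_area = 10.8 * 8.1 = 87.48
base_area * h = 87.48 * 6.4 = 559.872
V = 559.872 / 3
V = 186.62
186.62 cm^3


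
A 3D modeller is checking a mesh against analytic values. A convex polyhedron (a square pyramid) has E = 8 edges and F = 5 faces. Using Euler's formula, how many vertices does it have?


Polyhedron: square pyramid
Euler's formula for convex polyhedra: V - E + F = 2
Given: E = 8 edges and F = 5 faces
Solve for V:
V = 2 + E - F = 2 + 8 - 5 = 5
5 vertices


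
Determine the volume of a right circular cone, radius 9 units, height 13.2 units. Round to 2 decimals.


Shape: cone
Radius r = 9 units, Height h = 13.2 units
Formula: V = (1/3) * pi * r^2 * h
r^2 = 81
pi * r^2 * h = pi * 81 * 13.2 = 1069.2 * pi
V = 1069.2 * pi / 3
V = 1119.66
1119.66 units^3


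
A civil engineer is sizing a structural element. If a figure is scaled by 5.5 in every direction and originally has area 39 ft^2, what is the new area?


Linear scale factor k = 5.5
Original area = 39 ft^2
Rule: under a linear scaling by k, areas scale by k^2.
k^2 = 5.5^2 = 30.25
New area = 39 * 30.25
New area = 1179.75
1179.75 ft^2


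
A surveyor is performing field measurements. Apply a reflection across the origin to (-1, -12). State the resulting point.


Transformation: reflection
Original point: (-1, -12)
Rule for reflection through the origin: (x, y) -> (-x, -y)
Apply: (-1, -12) -> (1, 12)
(1, 12)


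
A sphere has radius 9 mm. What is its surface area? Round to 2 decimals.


Shape: sphere
Radius r = 9 mm
Formula: SA = 4 * pi * r^2
r^2 = 81
SA = 4 * pi * 81
SA = 324 * pi
SA = 1017.88
1017.88 mm^2


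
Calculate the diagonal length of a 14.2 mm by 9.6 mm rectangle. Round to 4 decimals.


Shape: rectangle (diagonal via Pythagoras)
Sides: 14.2 mm and 9.6 mm
Formula: d = sqrt(l^2 + w^2)
l^2 = 201.64, w^2 = 92.16
l^2 + w^2 = 293.8
d = sqrt(293.8)
d = 17.1406
17.1406 mm


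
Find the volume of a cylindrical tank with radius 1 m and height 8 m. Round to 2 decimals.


Shape: cylinder
Radius r = 1 m, Height h = 8 m
Formula: V = pi * r^2 * h
r^2 = 1
V = pi * 1 * 8
V = 8 * pi
V = 25.13
25.13 m^3


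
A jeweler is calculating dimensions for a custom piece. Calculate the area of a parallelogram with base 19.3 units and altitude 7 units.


Shape: parallelogram
Base b = 19.3 units, Height h = 7 units
Formula: A = b * h
A = 19.3 * 7
A = 135.1
135.1 units^2


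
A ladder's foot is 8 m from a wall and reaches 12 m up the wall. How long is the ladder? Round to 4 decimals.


Shape: right triangle
Legs a = 8 m, b = 12 m
Formula: c = sqrt(a^2 + b^2)
a^2 = 64, b^2 = 144
a^2 + b^2 = 208
c = sqrt(208)
c = 14.4222
14.4222 m


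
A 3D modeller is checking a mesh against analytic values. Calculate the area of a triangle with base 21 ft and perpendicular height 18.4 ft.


Shape: triangle
Base b = 21 ft, Height h = 18.4 ft
Formula: A = (1/2) * b * h
A = 0.5 * 21 * 18.4
A = 0.5 * 386.4
A = 193.2
193.2 ft^2


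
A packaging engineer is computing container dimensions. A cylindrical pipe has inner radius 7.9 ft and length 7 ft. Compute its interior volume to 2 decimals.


Shape: cylinder
Radius r = 7.9 ft, Height h = 7 ft
Formula: V = pi * r^2 * h
r^2 = 62.41
V = pi * 62.41 * 7
V = 436.87 * pi
V = 1372.47
1372.47 ft^3


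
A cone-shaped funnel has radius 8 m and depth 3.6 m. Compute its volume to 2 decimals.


Shape: cone
Radius r = 8 m, Height h = 3.6 m
Formula: V = (1/3) * pi * r^2 * h
r^2 = 64
pi * r^2 * h = pi * 64 * 3.6 = 230.4 * pi
V = 230.4 * pi / 3
V = 241.27
241.27 m^3


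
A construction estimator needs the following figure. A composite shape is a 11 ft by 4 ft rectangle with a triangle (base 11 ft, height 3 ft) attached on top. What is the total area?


Composite shape: rectangle + triangle
Rectangle area = 11 * 4 = 44
Triangle area = 0.5 * 11 * 3 = 16.5
Total = 44 + 16.5
Total = 60.5
60.5 ft^2


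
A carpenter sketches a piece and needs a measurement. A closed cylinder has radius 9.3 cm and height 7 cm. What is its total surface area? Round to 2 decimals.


Shape: closed cylinder
Radius r = 9.3 cm, Height h = 7 cm
Formula: SA = 2*pi*r^2 + 2*pi*r*h = 2*pi*r*(r + h)
r + h = 16.3
2 * r * (r + h) = 2 * 9.3 * 16.3 = 303.18
SA = 303.18 * pi
SA = 952.47
952.47 cm^2


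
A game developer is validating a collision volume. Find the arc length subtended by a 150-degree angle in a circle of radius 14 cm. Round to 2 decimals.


Shape: circular arc
Radius r = 14 cm, Angle = 150 degrees
Formula: L = (angle/360) * 2 * pi * r
2 * pi * r = 28 * pi
L = (150/360) * 28 * pi
L = 11.666667 * pi
L = 36.65
36.65 cm


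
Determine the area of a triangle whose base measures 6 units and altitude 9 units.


Shape: triangle
Base b = 6 units, Height h = 9 units
Formula: A = (1/2) * b * h
A = 0.5 * 6 * 9
A = 0.5 * 54
A = 27
27 units^2


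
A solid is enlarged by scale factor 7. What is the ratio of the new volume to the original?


Linear scale factor k = 7
Rule: under a linear scaling by k, volumes scale by k^3.
k^3 = 7 * 7 * 7
k^3 = 49 * 7
k^3 = 343
Volume scales by a factor of 343.
343 (dimensionless)


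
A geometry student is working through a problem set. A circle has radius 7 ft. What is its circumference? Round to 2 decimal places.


Shape: circle
Radius r = 7 ft
Formula: C = 2 * pi * r
C = 2 * pi * 7
C = 14 * pi
C = 43.98
43.98 ft


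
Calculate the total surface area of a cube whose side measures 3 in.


Shape: cube
Side s = 3 in
A cube has 6 square faces.
Formula: SA = 6 * s^2
s^2 = 9
SA = 6 * 9
SA = 54
54 in^2


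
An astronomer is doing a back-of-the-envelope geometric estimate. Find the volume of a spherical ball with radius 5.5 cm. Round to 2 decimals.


Shape: sphere
Radius r = 5.5 cm
Formula: V = (4/3) * pi * r^3
r^3 = 166.375
(4/3) * 166.375 = 221.833333
V = 221.833333 * pi
V = 696.91
696.91 cm^3


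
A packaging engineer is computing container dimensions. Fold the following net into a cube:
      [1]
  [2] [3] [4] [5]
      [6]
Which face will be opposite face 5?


Net: cross layout. Take square 3 as the base (bottom).
Fold the four squares in the horizontal row up around 3: 2 -> left, 4 -> right, 5 wraps to the top.
Fold 1 and 6 up from 3: 1 -> back, 6 -> front.
Opposite pairs are therefore: (1, 6), (2, 4), (3, 5).
Face 5 is opposite face 3.
face 3


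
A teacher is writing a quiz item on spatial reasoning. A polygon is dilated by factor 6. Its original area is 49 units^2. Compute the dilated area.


Linear scale factor k = 6
Original area = 49 units^2
Rule: under a linear scaling by k, areas scale by k^2.
k^2 = 6^2 = 36
New area = 49 * 36
New area = 1764
1764 units^2


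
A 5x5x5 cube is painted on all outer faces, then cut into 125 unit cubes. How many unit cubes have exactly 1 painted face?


Large cube: 5 x 5 x 5, cut into unit cubes.
n = 5, so n - 2 = 3
Cubes with 1 painted face lie in the interior of each face.
A cube has 6 faces; each contributes (n - 2)^2 = 9 such cubes.
Count = 6 * 9 = 54
54 unit cubes


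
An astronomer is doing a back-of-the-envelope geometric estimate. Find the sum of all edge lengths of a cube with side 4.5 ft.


Shape: cube
Side s = 4.5 ft
A cube has 12 edges, all equal.
Formula: total edge length = 12 * s
Total = 12 * 4.5
Total = 54
54 ft


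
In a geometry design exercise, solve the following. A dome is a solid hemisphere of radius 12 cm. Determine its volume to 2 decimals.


Shape: hemisphere (half of a sphere)
Radius r = 12 cm
Formula: V = (1/2) * (4/3) * pi * r^3 = (2/3) * pi * r^3
r^3 = 1728
(2/3) * 1728 = 1152
V = 1152 * pi
V = 3619.11
3619.11 cm^3
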